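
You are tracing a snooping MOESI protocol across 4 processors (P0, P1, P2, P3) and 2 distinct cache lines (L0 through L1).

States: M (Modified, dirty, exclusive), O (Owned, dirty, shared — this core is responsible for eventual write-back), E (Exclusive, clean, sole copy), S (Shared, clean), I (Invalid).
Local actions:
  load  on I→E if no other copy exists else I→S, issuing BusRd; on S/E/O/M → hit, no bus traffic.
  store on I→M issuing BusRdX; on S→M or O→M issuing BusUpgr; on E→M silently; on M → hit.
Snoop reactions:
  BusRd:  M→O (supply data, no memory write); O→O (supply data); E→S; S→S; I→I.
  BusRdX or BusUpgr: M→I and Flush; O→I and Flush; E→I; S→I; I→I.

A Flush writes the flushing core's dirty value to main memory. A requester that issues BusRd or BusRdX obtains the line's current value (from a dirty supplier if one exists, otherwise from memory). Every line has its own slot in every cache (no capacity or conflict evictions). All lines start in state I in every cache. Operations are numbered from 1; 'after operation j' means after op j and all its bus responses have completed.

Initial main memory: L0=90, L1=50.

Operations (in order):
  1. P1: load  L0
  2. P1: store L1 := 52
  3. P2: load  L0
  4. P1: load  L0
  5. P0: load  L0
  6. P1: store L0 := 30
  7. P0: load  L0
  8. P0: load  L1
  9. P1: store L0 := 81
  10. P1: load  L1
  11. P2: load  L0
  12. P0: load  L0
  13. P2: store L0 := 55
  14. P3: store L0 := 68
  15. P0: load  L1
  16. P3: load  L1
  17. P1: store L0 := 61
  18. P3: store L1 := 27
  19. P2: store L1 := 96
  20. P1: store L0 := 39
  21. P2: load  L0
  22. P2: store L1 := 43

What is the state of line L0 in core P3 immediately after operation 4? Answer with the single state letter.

[1] P1: load  L0 | P0:I, P1:E(90), P2:I, P3:I | bus: BusRd
[2] P1: store L1 := 52 | P0:I, P1:M(52), P2:I, P3:I | bus: BusRdX
[3] P2: load  L0 | P0:I, P1:S(90), P2:S(90), P3:I | bus: BusRd
[4] P1: load  L0 | P0:I, P1:S(90), P2:S(90), P3:I | bus: none
[5] P0: load  L0 | P0:S(90), P1:S(90), P2:S(90), P3:I | bus: BusRd
[6] P1: store L0 := 30 | P0:I, P1:M(30), P2:I, P3:I | bus: BusUpgr
[7] P0: load  L0 | P0:S(30), P1:O(30), P2:I, P3:I | bus: BusRd
[8] P0: load  L1 | P0:S(52), P1:O(52), P2:I, P3:I | bus: BusRd
[9] P1: store L0 := 81 | P0:I, P1:M(81), P2:I, P3:I | bus: BusUpgr
[10] P1: load  L1 | P0:S(52), P1:O(52), P2:I, P3:I | bus: none
[11] P2: load  L0 | P0:I, P1:O(81), P2:S(81), P3:I | bus: BusRd
[12] P0: load  L0 | P0:S(81), P1:O(81), P2:S(81), P3:I | bus: BusRd
[13] P2: store L0 := 55 | P0:I, P1:I, P2:M(55), P3:I | bus: BusUpgr,Flush
[14] P3: store L0 := 68 | P0:I, P1:I, P2:I, P3:M(68) | bus: BusRdX,Flush
[15] P0: load  L1 | P0:S(52), P1:O(52), P2:I, P3:I | bus: none
[16] P3: load  L1 | P0:S(52), P1:O(52), P2:I, P3:S(52) | bus: BusRd
[17] P1: store L0 := 61 | P0:I, P1:M(61), P2:I, P3:I | bus: BusRdX,Flush
[18] P3: store L1 := 27 | P0:I, P1:I, P2:I, P3:M(27) | bus: BusUpgr,Flush
[19] P2: store L1 := 96 | P0:I, P1:I, P2:M(96), P3:I | bus: BusRdX,Flush
[20] P1: store L0 := 39 | P0:I, P1:M(39), P2:I, P3:I | bus: none
[21] P2: load  L0 | P0:I, P1:O(39), P2:S(39), P3:I | bus: BusRd
[22] P2: store L1 := 43 | P0:I, P1:I, P2:M(43), P3:I | bus: none

state = I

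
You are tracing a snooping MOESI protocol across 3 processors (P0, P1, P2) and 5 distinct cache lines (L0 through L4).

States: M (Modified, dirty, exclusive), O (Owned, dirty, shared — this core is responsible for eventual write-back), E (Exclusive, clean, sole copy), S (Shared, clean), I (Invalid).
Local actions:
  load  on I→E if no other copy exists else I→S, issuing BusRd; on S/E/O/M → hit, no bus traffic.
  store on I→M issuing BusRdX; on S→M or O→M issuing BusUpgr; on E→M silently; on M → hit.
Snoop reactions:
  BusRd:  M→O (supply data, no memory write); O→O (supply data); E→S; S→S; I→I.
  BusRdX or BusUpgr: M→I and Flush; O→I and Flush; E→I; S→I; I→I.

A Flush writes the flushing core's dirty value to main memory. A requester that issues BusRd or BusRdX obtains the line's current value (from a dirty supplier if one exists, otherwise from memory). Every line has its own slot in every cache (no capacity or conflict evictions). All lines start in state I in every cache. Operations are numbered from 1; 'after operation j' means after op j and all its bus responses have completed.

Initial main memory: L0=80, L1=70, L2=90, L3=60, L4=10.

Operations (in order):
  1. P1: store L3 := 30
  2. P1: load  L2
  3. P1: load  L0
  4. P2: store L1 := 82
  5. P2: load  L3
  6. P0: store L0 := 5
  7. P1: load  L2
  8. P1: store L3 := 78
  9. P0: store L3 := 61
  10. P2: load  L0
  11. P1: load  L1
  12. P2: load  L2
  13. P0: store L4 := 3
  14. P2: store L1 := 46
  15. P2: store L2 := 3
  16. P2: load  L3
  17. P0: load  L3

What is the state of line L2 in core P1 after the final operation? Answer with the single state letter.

state = I

1. P1: store L3 := 30  bus=[BusRdX]  L3: P0=I P1=M P2=I  mem[L3]=60
2. P1: load  L2  bus=[BusRd]  L2: P0=I P1=E P2=I  mem[L2]=90
3. P1: load  L0  bus=[BusRd]  L0: P0=I P1=E P2=I  mem[L0]=80
4. P2: store L1 := 82  bus=[BusRdX]  L1: P0=I P1=I P2=M  mem[L1]=70
5. P2: load  L3  bus=[BusRd]  L3: P0=I P1=O P2=S  mem[L3]=60
6. P0: store L0 := 5  bus=[BusRdX]  L0: P0=M P1=I P2=I  mem[L0]=80
7. P1: load  L2  bus=[-]  L2: P0=I P1=E P2=I  mem[L2]=90
8. P1: store L3 := 78  bus=[BusUpgr]  L3: P0=I P1=M P2=I  mem[L3]=60
9. P0: store L3 := 61  bus=[BusRdX,Flush]  L3: P0=M P1=I P2=I  mem[L3]=78
10. P2: load  L0  bus=[BusRd]  L0: P0=O P1=I P2=S  mem[L0]=80
11. P1: load  L1  bus=[BusRd]  L1: P0=I P1=S P2=O  mem[L1]=70
12. P2: load  L2  bus=[BusRd]  L2: P0=I P1=S P2=S  mem[L2]=90
13. P0: store L4 := 3  bus=[BusRdX]  L4: P0=M P1=I P2=I  mem[L4]=10
14. P2: store L1 := 46  bus=[BusUpgr]  L1: P0=I P1=I P2=M  mem[L1]=70
15. P2: store L2 := 3  bus=[BusUpgr]  L2: P0=I P1=I P2=M  mem[L2]=90
16. P2: load  L3  bus=[BusRd]  L3: P0=O P1=I P2=S  mem[L3]=78
17. P0: load  L3  bus=[-]  L3: P0=O P1=I P2=S  mem[L3]=78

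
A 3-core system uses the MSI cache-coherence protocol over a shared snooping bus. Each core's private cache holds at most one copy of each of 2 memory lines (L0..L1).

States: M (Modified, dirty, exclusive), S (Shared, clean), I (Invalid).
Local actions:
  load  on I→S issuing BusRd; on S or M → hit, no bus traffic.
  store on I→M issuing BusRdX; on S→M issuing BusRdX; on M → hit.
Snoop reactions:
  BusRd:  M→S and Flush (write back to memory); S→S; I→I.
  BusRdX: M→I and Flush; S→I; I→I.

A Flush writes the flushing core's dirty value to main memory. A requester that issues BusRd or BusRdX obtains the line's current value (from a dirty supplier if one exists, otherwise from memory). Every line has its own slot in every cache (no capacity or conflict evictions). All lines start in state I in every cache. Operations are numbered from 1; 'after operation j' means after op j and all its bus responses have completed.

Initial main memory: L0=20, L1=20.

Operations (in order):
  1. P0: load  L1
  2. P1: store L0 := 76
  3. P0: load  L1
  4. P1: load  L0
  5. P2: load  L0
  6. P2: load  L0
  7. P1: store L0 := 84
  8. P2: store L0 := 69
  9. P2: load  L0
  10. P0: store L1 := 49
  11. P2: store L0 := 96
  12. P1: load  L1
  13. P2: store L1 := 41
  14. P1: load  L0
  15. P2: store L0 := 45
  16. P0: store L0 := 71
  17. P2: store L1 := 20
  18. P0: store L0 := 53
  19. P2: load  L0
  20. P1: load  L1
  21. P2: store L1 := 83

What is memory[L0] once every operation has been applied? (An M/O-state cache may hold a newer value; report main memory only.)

  op1 P0: load  L1 → S/I/I on L1; bus BusRd; mem=20
  op2 P1: store L0 := 76 → I/M/I on L0; bus BusRdX; mem=20
  op3 P0: load  L1 → S/I/I on L1; bus (none); mem=20
  op4 P1: load  L0 → I/M/I on L0; bus (none); mem=20
  op5 P2: load  L0 → I/S/S on L0; bus BusRd Flush; mem=76
  op6 P2: load  L0 → I/S/S on L0; bus (none); mem=76
  op7 P1: store L0 := 84 → I/M/I on L0; bus BusRdX; mem=76
  op8 P2: store L0 := 69 → I/I/M on L0; bus BusRdX Flush; mem=84
  op9 P2: load  L0 → I/I/M on L0; bus (none); mem=84
  op10 P0: store L1 := 49 → M/I/I on L1; bus BusRdX; mem=20
  op11 P2: store L0 := 96 → I/I/M on L0; bus (none); mem=84
  op12 P1: load  L1 → S/S/I on L1; bus BusRd Flush; mem=49
  op13 P2: store L1 := 41 → I/I/M on L1; bus BusRdX; mem=49
  op14 P1: load  L0 → I/S/S on L0; bus BusRd Flush; mem=96
  op15 P2: store L0 := 45 → I/I/M on L0; bus BusRdX; mem=96
  op16 P0: store L0 := 71 → M/I/I on L0; bus BusRdX Flush; mem=45
  op17 P2: store L1 := 20 → I/I/M on L1; bus (none); mem=49
  op18 P0: store L0 := 53 → M/I/I on L0; bus (none); mem=45
  op19 P2: load  L0 → S/I/S on L0; bus BusRd Flush; mem=53
  op20 P1: load  L1 → I/S/S on L1; bus BusRd Flush; mem=20
  op21 P2: store L1 := 83 → I/I/M on L1; bus BusRdX; mem=20

memory[L0] = 53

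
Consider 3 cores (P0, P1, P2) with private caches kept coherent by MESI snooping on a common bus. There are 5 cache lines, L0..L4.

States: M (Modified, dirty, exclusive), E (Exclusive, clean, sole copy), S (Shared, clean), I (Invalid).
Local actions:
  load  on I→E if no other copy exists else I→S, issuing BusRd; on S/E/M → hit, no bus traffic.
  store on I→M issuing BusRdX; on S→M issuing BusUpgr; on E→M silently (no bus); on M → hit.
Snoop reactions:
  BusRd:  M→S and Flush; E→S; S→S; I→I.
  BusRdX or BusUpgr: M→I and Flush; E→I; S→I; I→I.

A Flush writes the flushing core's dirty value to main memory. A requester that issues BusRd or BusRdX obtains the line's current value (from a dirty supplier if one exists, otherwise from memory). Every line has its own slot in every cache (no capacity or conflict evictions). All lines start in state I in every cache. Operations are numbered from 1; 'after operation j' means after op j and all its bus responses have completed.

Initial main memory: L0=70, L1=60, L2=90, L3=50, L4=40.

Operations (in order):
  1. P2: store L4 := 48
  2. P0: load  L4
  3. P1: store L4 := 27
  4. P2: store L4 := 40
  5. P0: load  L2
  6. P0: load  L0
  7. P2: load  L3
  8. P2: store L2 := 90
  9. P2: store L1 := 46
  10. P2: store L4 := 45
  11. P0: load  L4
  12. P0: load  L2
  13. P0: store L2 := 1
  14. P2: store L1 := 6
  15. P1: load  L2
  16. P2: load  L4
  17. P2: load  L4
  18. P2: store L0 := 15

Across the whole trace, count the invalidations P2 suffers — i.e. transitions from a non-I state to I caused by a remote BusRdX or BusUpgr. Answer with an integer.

[1] P2: store L4 := 48 | P0:I, P1:I, P2:M(48) | bus: BusRdX
[2] P0: load  L4 | P0:S(48), P1:I, P2:S(48) | bus: BusRd,Flush
[3] P1: store L4 := 27 | P0:I, P1:M(27), P2:I | bus: BusRdX
[4] P2: store L4 := 40 | P0:I, P1:I, P2:M(40) | bus: BusRdX,Flush
[5] P0: load  L2 | P0:E(90), P1:I, P2:I | bus: BusRd
[6] P0: load  L0 | P0:E(70), P1:I, P2:I | bus: BusRd
[7] P2: load  L3 | P0:I, P1:I, P2:E(50) | bus: BusRd
[8] P2: store L2 := 90 | P0:I, P1:I, P2:M(90) | bus: BusRdX
[9] P2: store L1 := 46 | P0:I, P1:I, P2:M(46) | bus: BusRdX
[10] P2: store L4 := 45 | P0:I, P1:I, P2:M(45) | bus: none
[11] P0: load  L4 | P0:S(45), P1:I, P2:S(45) | bus: BusRd,Flush
[12] P0: load  L2 | P0:S(90), P1:I, P2:S(90) | bus: BusRd,Flush
[13] P0: store L2 := 1 | P0:M(1), P1:I, P2:I | bus: BusUpgr
[14] P2: store L1 := 6 | P0:I, P1:I, P2:M(6) | bus: none
[15] P1: load  L2 | P0:S(1), P1:S(1), P2:I | bus: BusRd,Flush
[16] P2: load  L4 | P0:S(45), P1:I, P2:S(45) | bus: none
[17] P2: load  L4 | P0:S(45), P1:I, P2:S(45) | bus: none
[18] P2: store L0 := 15 | P0:I, P1:I, P2:M(15) | bus: BusRdX

invalidations = 2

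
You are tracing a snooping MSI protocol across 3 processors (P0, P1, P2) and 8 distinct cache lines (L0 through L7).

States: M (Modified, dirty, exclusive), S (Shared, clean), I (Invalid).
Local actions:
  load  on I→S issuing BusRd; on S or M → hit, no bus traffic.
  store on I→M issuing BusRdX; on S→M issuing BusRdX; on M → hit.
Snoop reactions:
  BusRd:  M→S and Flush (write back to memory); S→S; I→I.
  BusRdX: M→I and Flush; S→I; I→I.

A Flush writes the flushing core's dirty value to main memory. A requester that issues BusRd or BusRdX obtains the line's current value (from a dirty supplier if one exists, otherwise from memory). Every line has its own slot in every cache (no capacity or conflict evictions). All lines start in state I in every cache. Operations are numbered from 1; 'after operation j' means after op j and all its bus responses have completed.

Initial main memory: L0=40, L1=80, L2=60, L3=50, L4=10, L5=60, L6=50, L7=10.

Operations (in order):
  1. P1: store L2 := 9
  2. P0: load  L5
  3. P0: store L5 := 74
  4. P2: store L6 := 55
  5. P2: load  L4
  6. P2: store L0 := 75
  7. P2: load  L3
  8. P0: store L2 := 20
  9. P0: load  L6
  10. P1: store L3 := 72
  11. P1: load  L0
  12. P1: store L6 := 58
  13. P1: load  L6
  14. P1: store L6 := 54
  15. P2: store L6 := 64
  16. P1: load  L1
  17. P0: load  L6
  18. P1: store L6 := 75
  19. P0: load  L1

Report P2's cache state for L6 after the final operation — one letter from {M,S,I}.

state = I

[1] P1: store L2 := 9 | P0:I, P1:M(9), P2:I | bus: BusRdX
[2] P0: load  L5 | P0:S(60), P1:I, P2:I | bus: BusRd
[3] P0: store L5 := 74 | P0:M(74), P1:I, P2:I | bus: BusRdX
[4] P2: store L6 := 55 | P0:I, P1:I, P2:M(55) | bus: BusRdX
[5] P2: load  L4 | P0:I, P1:I, P2:S(10) | bus: BusRd
[6] P2: store L0 := 75 | P0:I, P1:I, P2:M(75) | bus: BusRdX
[7] P2: load  L3 | P0:I, P1:I, P2:S(50) | bus: BusRd
[8] P0: store L2 := 20 | P0:M(20), P1:I, P2:I | bus: BusRdX,Flush
[9] P0: load  L6 | P0:S(55), P1:I, P2:S(55) | bus: BusRd,Flush
[10] P1: store L3 := 72 | P0:I, P1:M(72), P2:I | bus: BusRdX
[11] P1: load  L0 | P0:I, P1:S(75), P2:S(75) | bus: BusRd,Flush
[12] P1: store L6 := 58 | P0:I, P1:M(58), P2:I | bus: BusRdX
[13] P1: load  L6 | P0:I, P1:M(58), P2:I | bus: none
[14] P1: store L6 := 54 | P0:I, P1:M(54), P2:I | bus: none
[15] P2: store L6 := 64 | P0:I, P1:I, P2:M(64) | bus: BusRdX,Flush
[16] P1: load  L1 | P0:I, P1:S(80), P2:I | bus: BusRd
[17] P0: load  L6 | P0:S(64), P1:I, P2:S(64) | bus: BusRd,Flush
[18] P1: store L6 := 75 | P0:I, P1:M(75), P2:I | bus: BusRdX
[19] P0: load  L1 | P0:S(80), P1:S(80), P2:I | bus: BusRd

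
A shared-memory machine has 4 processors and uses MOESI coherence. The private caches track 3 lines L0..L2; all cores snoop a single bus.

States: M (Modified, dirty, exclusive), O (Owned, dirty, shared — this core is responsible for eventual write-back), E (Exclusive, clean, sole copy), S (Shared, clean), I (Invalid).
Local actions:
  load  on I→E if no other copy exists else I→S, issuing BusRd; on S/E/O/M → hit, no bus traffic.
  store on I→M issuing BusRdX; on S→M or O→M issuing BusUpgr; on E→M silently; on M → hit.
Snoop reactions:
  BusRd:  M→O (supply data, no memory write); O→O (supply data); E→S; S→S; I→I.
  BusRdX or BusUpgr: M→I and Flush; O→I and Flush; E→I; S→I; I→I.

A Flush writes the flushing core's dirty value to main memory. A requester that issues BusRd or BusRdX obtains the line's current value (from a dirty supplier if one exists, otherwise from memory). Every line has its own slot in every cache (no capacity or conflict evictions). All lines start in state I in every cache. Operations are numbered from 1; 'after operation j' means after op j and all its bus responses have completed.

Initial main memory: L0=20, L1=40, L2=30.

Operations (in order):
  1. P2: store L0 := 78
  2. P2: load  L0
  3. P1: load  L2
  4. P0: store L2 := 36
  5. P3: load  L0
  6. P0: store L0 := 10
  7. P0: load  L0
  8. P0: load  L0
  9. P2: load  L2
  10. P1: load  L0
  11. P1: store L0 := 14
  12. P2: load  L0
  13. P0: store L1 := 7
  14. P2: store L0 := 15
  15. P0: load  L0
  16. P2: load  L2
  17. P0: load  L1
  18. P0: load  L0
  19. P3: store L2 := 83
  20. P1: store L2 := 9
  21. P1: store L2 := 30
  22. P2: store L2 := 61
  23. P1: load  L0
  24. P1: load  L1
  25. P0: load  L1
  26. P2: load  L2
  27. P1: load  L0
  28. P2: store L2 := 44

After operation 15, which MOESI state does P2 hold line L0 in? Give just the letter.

step 1: P2: store L0 := 78  ⟶  IIMI  (L0)  txn=BusRdX  M[L0]=20
step 2: P2: load  L0  ⟶  IIMI  (L0)  txn=∅  M[L0]=20
step 3: P1: load  L2  ⟶  IEII  (L2)  txn=BusRd  M[L2]=30
step 4: P0: store L2 := 36  ⟶  MIII  (L2)  txn=BusRdX  M[L2]=30
step 5: P3: load  L0  ⟶  IIOS  (L0)  txn=BusRd  M[L0]=20
step 6: P0: store L0 := 10  ⟶  MIII  (L0)  txn=BusRdX+Flush  M[L0]=78
step 7: P0: load  L0  ⟶  MIII  (L0)  txn=∅  M[L0]=78
step 8: P0: load  L0  ⟶  MIII  (L0)  txn=∅  M[L0]=78
step 9: P2: load  L2  ⟶  OISI  (L2)  txn=BusRd  M[L2]=30
step 10: P1: load  L0  ⟶  OSII  (L0)  txn=BusRd  M[L0]=78
step 11: P1: store L0 := 14  ⟶  IMII  (L0)  txn=BusUpgr+Flush  M[L0]=10
step 12: P2: load  L0  ⟶  IOSI  (L0)  txn=BusRd  M[L0]=10
step 13: P0: store L1 := 7  ⟶  MIII  (L1)  txn=BusRdX  M[L1]=40
step 14: P2: store L0 := 15  ⟶  IIMI  (L0)  txn=BusUpgr+Flush  M[L0]=14
step 15: P0: load  L0  ⟶  SIOI  (L0)  txn=BusRd  M[L0]=14
step 16: P2: load  L2  ⟶  OISI  (L2)  txn=∅  M[L2]=30
step 17: P0: load  L1  ⟶  MIII  (L1)  txn=∅  M[L1]=40
step 18: P0: load  L0  ⟶  SIOI  (L0)  txn=∅  M[L0]=14
step 19: P3: store L2 := 83  ⟶  IIIM  (L2)  txn=BusRdX+Flush  M[L2]=36
step 20: P1: store L2 := 9  ⟶  IMII  (L2)  txn=BusRdX+Flush  M[L2]=83
step 21: P1: store L2 := 30  ⟶  IMII  (L2)  txn=∅  M[L2]=83
step 22: P2: store L2 := 61  ⟶  IIMI  (L2)  txn=BusRdX+Flush  M[L2]=30
step 23: P1: load  L0  ⟶  SSOI  (L0)  txn=BusRd  M[L0]=14
step 24: P1: load  L1  ⟶  OSII  (L1)  txn=BusRd  M[L1]=40
step 25: P0: load  L1  ⟶  OSII  (L1)  txn=∅  M[L1]=40
step 26: P2: load  L2  ⟶  IIMI  (L2)  txn=∅  M[L2]=30
step 27: P1: load  L0  ⟶  SSOI  (L0)  txn=∅  M[L0]=14
step 28: P2: store L2 := 44  ⟶  IIMI  (L2)  txn=∅  M[L2]=30

state = O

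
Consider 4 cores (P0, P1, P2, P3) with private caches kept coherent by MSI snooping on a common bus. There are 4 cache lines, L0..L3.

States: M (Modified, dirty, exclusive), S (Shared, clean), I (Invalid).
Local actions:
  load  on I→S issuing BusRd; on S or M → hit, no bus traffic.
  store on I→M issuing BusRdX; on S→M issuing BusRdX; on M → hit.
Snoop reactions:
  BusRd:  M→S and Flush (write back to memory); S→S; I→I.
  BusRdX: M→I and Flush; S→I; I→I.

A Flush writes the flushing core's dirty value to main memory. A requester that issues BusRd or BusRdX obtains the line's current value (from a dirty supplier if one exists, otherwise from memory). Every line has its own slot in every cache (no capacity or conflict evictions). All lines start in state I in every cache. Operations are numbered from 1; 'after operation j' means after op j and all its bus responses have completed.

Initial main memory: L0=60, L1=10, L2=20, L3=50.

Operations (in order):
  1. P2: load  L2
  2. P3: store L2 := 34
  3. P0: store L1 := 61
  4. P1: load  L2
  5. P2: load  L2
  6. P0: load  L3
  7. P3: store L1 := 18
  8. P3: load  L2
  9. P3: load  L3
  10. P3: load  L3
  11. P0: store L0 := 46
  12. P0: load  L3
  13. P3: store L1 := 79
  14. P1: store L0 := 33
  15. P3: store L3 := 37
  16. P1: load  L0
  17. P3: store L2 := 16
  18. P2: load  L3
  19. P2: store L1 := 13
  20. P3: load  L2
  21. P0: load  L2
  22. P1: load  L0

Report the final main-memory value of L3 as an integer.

1. P2: load  L2  bus=[BusRd]  L2: P0=I P1=I P2=S P3=I  mem[L2]=20
2. P3: store L2 := 34  bus=[BusRdX]  L2: P0=I P1=I P2=I P3=M  mem[L2]=20
3. P0: store L1 := 61  bus=[BusRdX]  L1: P0=M P1=I P2=I P3=I  mem[L1]=10
4. P1: load  L2  bus=[BusRd,Flush]  L2: P0=I P1=S P2=I P3=S  mem[L2]=34
5. P2: load  L2  bus=[BusRd]  L2: P0=I P1=S P2=S P3=S  mem[L2]=34
6. P0: load  L3  bus=[BusRd]  L3: P0=S P1=I P2=I P3=I  mem[L3]=50
7. P3: store L1 := 18  bus=[BusRdX,Flush]  L1: P0=I P1=I P2=I P3=M  mem[L1]=61
8. P3: load  L2  bus=[-]  L2: P0=I P1=S P2=S P3=S  mem[L2]=34
9. P3: load  L3  bus=[BusRd]  L3: P0=S P1=I P2=I P3=S  mem[L3]=50
10. P3: load  L3  bus=[-]  L3: P0=S P1=I P2=I P3=S  mem[L3]=50
11. P0: store L0 := 46  bus=[BusRdX]  L0: P0=M P1=I P2=I P3=I  mem[L0]=60
12. P0: load  L3  bus=[-]  L3: P0=S P1=I P2=I P3=S  mem[L3]=50
13. P3: store L1 := 79  bus=[-]  L1: P0=I P1=I P2=I P3=M  mem[L1]=61
14. P1: store L0 := 33  bus=[BusRdX,Flush]  L0: P0=I P1=M P2=I P3=I  mem[L0]=46
15. P3: store L3 := 37  bus=[BusRdX]  L3: P0=I P1=I P2=I P3=M  mem[L3]=50
16. P1: load  L0  bus=[-]  L0: P0=I P1=M P2=I P3=I  mem[L0]=46
17. P3: store L2 := 16  bus=[BusRdX]  L2: P0=I P1=I P2=I P3=M  mem[L2]=34
18. P2: load  L3  bus=[BusRd,Flush]  L3: P0=I P1=I P2=S P3=S  mem[L3]=37
19. P2: store L1 := 13  bus=[BusRdX,Flush]  L1: P0=I P1=I P2=M P3=I  mem[L1]=79
20. P3: load  L2  bus=[-]  L2: P0=I P1=I P2=I P3=M  mem[L2]=34
21. P0: load  L2  bus=[BusRd,Flush]  L2: P0=S P1=I P2=I P3=S  mem[L2]=16
22. P1: load  L0  bus=[-]  L0: P0=I P1=M P2=I P3=I  mem[L0]=46

memory[L3] = 37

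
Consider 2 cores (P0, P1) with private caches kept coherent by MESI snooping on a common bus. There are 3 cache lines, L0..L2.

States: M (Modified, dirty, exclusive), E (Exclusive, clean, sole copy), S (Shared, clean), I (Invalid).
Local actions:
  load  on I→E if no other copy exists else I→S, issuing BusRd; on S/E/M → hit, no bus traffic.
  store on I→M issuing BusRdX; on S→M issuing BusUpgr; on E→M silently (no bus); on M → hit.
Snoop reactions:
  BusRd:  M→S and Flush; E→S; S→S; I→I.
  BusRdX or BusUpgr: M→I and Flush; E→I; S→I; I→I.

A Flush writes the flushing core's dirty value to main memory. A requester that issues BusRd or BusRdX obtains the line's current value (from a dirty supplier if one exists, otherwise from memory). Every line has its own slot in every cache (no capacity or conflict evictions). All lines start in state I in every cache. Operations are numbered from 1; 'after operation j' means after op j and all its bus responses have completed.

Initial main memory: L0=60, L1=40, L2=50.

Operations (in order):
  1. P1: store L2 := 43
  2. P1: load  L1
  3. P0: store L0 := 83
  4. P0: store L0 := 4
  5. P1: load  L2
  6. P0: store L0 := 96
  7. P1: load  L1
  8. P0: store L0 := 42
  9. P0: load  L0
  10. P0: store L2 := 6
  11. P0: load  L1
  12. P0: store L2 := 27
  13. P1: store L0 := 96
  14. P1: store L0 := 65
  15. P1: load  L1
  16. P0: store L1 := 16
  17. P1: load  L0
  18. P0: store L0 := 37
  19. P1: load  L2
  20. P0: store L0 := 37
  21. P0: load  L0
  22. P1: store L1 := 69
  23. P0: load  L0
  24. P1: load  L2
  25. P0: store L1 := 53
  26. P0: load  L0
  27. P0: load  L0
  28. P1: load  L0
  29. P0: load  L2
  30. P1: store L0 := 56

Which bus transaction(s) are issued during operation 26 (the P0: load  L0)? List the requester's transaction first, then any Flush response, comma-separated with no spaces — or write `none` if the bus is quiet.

bus = none

step 1: P1: store L2 := 43  ⟶  IM  (L2)  txn=BusRdX  M[L2]=50
step 2: P1: load  L1  ⟶  IE  (L1)  txn=BusRd  M[L1]=40
step 3: P0: store L0 := 83  ⟶  MI  (L0)  txn=BusRdX  M[L0]=60
step 4: P0: store L0 := 4  ⟶  MI  (L0)  txn=∅  M[L0]=60
step 5: P1: load  L2  ⟶  IM  (L2)  txn=∅  M[L2]=50
step 6: P0: store L0 := 96  ⟶  MI  (L0)  txn=∅  M[L0]=60
step 7: P1: load  L1  ⟶  IE  (L1)  txn=∅  M[L1]=40
step 8: P0: store L0 := 42  ⟶  MI  (L0)  txn=∅  M[L0]=60
step 9: P0: load  L0  ⟶  MI  (L0)  txn=∅  M[L0]=60
step 10: P0: store L2 := 6  ⟶  MI  (L2)  txn=BusRdX+Flush  M[L2]=43
step 11: P0: load  L1  ⟶  SS  (L1)  txn=BusRd  M[L1]=40
step 12: P0: store L2 := 27  ⟶  MI  (L2)  txn=∅  M[L2]=43
step 13: P1: store L0 := 96  ⟶  IM  (L0)  txn=BusRdX+Flush  M[L0]=42
step 14: P1: store L0 := 65  ⟶  IM  (L0)  txn=∅  M[L0]=42
step 15: P1: load  L1  ⟶  SS  (L1)  txn=∅  M[L1]=40
step 16: P0: store L1 := 16  ⟶  MI  (L1)  txn=BusUpgr  M[L1]=40
step 17: P1: load  L0  ⟶  IM  (L0)  txn=∅  M[L0]=42
step 18: P0: store L0 := 37  ⟶  MI  (L0)  txn=BusRdX+Flush  M[L0]=65
step 19: P1: load  L2  ⟶  SS  (L2)  txn=BusRd+Flush  M[L2]=27
step 20: P0: store L0 := 37  ⟶  MI  (L0)  txn=∅  M[L0]=65
step 21: P0: load  L0  ⟶  MI  (L0)  txn=∅  M[L0]=65
step 22: P1: store L1 := 69  ⟶  IM  (L1)  txn=BusRdX+Flush  M[L1]=16
step 23: P0: load  L0  ⟶  MI  (L0)  txn=∅  M[L0]=65
step 24: P1: load  L2  ⟶  SS  (L2)  txn=∅  M[L2]=27
step 25: P0: store L1 := 53  ⟶  MI  (L1)  txn=BusRdX+Flush  M[L1]=69
step 26: P0: load  L0  ⟶  MI  (L0)  txn=∅  M[L0]=65
step 27: P0: load  L0  ⟶  MI  (L0)  txn=∅  M[L0]=65
step 28: P1: load  L0  ⟶  SS  (L0)  txn=BusRd+Flush  M[L0]=37
step 29: P0: load  L2  ⟶  SS  (L2)  txn=∅  M[L2]=27
step 30: P1: store L0 := 56  ⟶  IM  (L0)  txn=BusUpgr  M[L0]=37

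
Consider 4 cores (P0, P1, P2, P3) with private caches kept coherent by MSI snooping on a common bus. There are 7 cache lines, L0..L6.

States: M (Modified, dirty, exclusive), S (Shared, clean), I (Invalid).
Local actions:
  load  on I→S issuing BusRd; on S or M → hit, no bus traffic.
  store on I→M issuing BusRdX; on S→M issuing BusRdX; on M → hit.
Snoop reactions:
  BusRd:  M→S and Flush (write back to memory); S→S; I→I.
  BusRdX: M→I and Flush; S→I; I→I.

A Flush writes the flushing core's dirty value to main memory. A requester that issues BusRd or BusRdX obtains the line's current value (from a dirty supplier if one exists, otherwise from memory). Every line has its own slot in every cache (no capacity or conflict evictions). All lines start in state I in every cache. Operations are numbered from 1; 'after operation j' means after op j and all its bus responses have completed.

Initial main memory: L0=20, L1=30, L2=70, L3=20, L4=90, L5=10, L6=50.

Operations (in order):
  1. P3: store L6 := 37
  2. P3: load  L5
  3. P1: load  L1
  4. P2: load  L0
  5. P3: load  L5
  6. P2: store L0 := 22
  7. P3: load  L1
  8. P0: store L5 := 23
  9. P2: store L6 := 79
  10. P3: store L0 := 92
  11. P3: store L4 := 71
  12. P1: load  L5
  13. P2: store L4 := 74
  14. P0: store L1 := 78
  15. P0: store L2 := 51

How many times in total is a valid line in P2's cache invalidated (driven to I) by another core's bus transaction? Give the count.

[1] P3: store L6 := 37 | P0:I, P1:I, P2:I, P3:M(37) | bus: BusRdX
[2] P3: load  L5 | P0:I, P1:I, P2:I, P3:S(10) | bus: BusRd
[3] P1: load  L1 | P0:I, P1:S(30), P2:I, P3:I | bus: BusRd
[4] P2: load  L0 | P0:I, P1:I, P2:S(20), P3:I | bus: BusRd
[5] P3: load  L5 | P0:I, P1:I, P2:I, P3:S(10) | bus: none
[6] P2: store L0 := 22 | P0:I, P1:I, P2:M(22), P3:I | bus: BusRdX
[7] P3: load  L1 | P0:I, P1:S(30), P2:I, P3:S(30) | bus: BusRd
[8] P0: store L5 := 23 | P0:M(23), P1:I, P2:I, P3:I | bus: BusRdX
[9] P2: store L6 := 79 | P0:I, P1:I, P2:M(79), P3:I | bus: BusRdX,Flush
[10] P3: store L0 := 92 | P0:I, P1:I, P2:I, P3:M(92) | bus: BusRdX,Flush
[11] P3: store L4 := 71 | P0:I, P1:I, P2:I, P3:M(71) | bus: BusRdX
[12] P1: load  L5 | P0:S(23), P1:S(23), P2:I, P3:I | bus: BusRd,Flush
[13] P2: store L4 := 74 | P0:I, P1:I, P2:M(74), P3:I | bus: BusRdX,Flush
[14] P0: store L1 := 78 | P0:M(78), P1:I, P2:I, P3:I | bus: BusRdX
[15] P0: store L2 := 51 | P0:M(51), P1:I, P2:I, P3:I | bus: BusRdX

invalidations = 1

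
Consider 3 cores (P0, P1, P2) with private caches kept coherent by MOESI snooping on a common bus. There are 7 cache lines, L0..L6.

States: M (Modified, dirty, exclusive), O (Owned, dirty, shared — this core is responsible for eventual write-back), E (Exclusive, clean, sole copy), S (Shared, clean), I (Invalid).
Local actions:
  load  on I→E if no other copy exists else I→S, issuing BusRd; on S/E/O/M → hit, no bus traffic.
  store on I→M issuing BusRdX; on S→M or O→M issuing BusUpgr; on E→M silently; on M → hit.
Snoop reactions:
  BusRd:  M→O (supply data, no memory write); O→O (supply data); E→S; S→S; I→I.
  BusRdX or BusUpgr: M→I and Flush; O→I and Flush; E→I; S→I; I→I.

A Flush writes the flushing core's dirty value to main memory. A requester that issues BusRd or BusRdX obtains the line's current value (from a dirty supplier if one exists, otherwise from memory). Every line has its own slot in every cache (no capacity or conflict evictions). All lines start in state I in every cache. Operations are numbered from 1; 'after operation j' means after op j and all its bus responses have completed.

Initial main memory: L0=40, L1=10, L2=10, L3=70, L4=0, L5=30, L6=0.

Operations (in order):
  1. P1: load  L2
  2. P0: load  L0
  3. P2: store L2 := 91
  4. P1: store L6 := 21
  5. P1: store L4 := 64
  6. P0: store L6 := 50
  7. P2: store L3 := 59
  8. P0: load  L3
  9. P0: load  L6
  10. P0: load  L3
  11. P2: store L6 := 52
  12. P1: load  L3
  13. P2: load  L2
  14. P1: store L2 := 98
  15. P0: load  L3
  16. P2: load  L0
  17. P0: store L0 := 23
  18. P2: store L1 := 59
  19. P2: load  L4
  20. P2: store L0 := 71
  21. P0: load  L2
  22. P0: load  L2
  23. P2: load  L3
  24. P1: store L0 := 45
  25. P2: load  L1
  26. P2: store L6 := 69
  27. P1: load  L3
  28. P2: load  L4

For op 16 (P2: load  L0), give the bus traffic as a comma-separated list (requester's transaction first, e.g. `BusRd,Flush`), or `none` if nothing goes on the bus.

bus = BusRd

  op1 P1: load  L2 → I/E/I on L2; bus BusRd; mem=10
  op2 P0: load  L0 → E/I/I on L0; bus BusRd; mem=40
  op3 P2: store L2 := 91 → I/I/M on L2; bus BusRdX; mem=10
  op4 P1: store L6 := 21 → I/M/I on L6; bus BusRdX; mem=0
  op5 P1: store L4 := 64 → I/M/I on L4; bus BusRdX; mem=0
  op6 P0: store L6 := 50 → M/I/I on L6; bus BusRdX Flush; mem=21
  op7 P2: store L3 := 59 → I/I/M on L3; bus BusRdX; mem=70
  op8 P0: load  L3 → S/I/O on L3; bus BusRd; mem=70
  op9 P0: load  L6 → M/I/I on L6; bus (none); mem=21
  op10 P0: load  L3 → S/I/O on L3; bus (none); mem=70
  op11 P2: store L6 := 52 → I/I/M on L6; bus BusRdX Flush; mem=50
  op12 P1: load  L3 → S/S/O on L3; bus BusRd; mem=70
  op13 P2: load  L2 → I/I/M on L2; bus (none); mem=10
  op14 P1: store L2 := 98 → I/M/I on L2; bus BusRdX Flush; mem=91
  op15 P0: load  L3 → S/S/O on L3; bus (none); mem=70
  op16 P2: load  L0 → S/I/S on L0; bus BusRd; mem=40
  op17 P0: store L0 := 23 → M/I/I on L0; bus BusUpgr; mem=40
  op18 P2: store L1 := 59 → I/I/M on L1; bus BusRdX; mem=10
  op19 P2: load  L4 → I/O/S on L4; bus BusRd; mem=0
  op20 P2: store L0 := 71 → I/I/M on L0; bus BusRdX Flush; mem=23
  op21 P0: load  L2 → S/O/I on L2; bus BusRd; mem=91
  op22 P0: load  L2 → S/O/I on L2; bus (none); mem=91
  op23 P2: load  L3 → S/S/O on L3; bus (none); mem=70
  op24 P1: store L0 := 45 → I/M/I on L0; bus BusRdX Flush; mem=71
  op25 P2: load  L1 → I/I/M on L1; bus (none); mem=10
  op26 P2: store L6 := 69 → I/I/M on L6; bus (none); mem=50
  op27 P1: load  L3 → S/S/O on L3; bus (none); mem=70
  op28 P2: load  L4 → I/O/S on L4; bus (none); mem=0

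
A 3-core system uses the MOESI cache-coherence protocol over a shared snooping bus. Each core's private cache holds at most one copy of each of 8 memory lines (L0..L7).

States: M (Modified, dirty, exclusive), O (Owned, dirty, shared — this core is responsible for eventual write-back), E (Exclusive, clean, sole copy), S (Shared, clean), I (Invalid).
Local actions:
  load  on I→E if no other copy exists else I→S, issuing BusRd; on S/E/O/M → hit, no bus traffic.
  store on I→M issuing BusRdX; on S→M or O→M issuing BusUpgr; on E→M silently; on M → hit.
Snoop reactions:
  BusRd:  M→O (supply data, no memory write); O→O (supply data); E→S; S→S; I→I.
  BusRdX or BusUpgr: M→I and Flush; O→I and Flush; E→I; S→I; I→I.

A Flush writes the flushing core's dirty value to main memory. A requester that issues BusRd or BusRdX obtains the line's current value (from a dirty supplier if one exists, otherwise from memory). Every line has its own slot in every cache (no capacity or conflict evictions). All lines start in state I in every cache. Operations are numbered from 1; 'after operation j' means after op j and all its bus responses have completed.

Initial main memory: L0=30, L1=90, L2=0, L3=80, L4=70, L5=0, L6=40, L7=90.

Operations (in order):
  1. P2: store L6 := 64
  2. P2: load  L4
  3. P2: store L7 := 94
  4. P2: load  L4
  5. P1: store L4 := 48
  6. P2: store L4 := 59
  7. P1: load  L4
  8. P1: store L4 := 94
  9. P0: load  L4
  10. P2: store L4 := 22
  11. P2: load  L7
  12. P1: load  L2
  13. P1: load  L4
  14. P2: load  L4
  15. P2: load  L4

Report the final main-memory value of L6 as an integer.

memory[L6] = 40

1. P2: store L6 := 64  bus=[BusRdX]  L6: P0=I P1=I P2=M  mem[L6]=40
2. P2: load  L4  bus=[BusRd]  L4: P0=I P1=I P2=E  mem[L4]=70
3. P2: store L7 := 94  bus=[BusRdX]  L7: P0=I P1=I P2=M  mem[L7]=90
4. P2: load  L4  bus=[-]  L4: P0=I P1=I P2=E  mem[L4]=70
5. P1: store L4 := 48  bus=[BusRdX]  L4: P0=I P1=M P2=I  mem[L4]=70
6. P2: store L4 := 59  bus=[BusRdX,Flush]  L4: P0=I P1=I P2=M  mem[L4]=48
7. P1: load  L4  bus=[BusRd]  L4: P0=I P1=S P2=O  mem[L4]=48
8. P1: store L4 := 94  bus=[BusUpgr,Flush]  L4: P0=I P1=M P2=I  mem[L4]=59
9. P0: load  L4  bus=[BusRd]  L4: P0=S P1=O P2=I  mem[L4]=59
10. P2: store L4 := 22  bus=[BusRdX,Flush]  L4: P0=I P1=I P2=M  mem[L4]=94
11. P2: load  L7  bus=[-]  L7: P0=I P1=I P2=M  mem[L7]=90
12. P1: load  L2  bus=[BusRd]  L2: P0=I P1=E P2=I  mem[L2]=0
13. P1: load  L4  bus=[BusRd]  L4: P0=I P1=S P2=O  mem[L4]=94
14. P2: load  L4  bus=[-]  L4: P0=I P1=S P2=O  mem[L4]=94
15. P2: load  L4  bus=[-]  L4: P0=I P1=S P2=O  mem[L4]=94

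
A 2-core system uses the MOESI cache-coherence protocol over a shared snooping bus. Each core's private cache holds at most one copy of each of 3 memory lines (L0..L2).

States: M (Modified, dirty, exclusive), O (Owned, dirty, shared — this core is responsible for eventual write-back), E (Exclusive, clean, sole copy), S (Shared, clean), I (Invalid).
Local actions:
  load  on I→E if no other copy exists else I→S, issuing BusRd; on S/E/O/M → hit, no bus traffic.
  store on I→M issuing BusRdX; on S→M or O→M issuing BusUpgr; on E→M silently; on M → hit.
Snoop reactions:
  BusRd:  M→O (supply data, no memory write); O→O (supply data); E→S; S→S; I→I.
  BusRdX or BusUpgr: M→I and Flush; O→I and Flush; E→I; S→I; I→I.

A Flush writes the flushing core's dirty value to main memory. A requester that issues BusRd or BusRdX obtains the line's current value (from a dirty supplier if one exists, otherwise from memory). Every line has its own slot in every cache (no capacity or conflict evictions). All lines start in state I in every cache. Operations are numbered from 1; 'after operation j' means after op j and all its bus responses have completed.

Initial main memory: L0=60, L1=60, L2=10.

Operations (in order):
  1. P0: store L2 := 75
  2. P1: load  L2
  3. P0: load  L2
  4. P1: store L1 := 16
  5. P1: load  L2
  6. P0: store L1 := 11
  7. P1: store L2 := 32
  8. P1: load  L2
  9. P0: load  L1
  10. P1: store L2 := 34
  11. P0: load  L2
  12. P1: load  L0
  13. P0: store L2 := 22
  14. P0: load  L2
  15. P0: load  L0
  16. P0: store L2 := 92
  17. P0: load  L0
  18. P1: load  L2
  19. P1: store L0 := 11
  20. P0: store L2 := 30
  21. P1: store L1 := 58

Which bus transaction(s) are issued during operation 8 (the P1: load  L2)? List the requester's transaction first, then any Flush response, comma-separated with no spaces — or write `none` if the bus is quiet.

bus = none

1. P0: store L2 := 75  bus=[BusRdX]  L2: P0=M P1=I  mem[L2]=10
2. P1: load  L2  bus=[BusRd]  L2: P0=O P1=S  mem[L2]=10
3. P0: load  L2  bus=[-]  L2: P0=O P1=S  mem[L2]=10
4. P1: store L1 := 16  bus=[BusRdX]  L1: P0=I P1=M  mem[L1]=60
5. P1: load  L2  bus=[-]  L2: P0=O P1=S  mem[L2]=10
6. P0: store L1 := 11  bus=[BusRdX,Flush]  L1: P0=M P1=I  mem[L1]=16
7. P1: store L2 := 32  bus=[BusUpgr,Flush]  L2: P0=I P1=M  mem[L2]=75
8. P1: load  L2  bus=[-]  L2: P0=I P1=M  mem[L2]=75
9. P0: load  L1  bus=[-]  L1: P0=M P1=I  mem[L1]=16
10. P1: store L2 := 34  bus=[-]  L2: P0=I P1=M  mem[L2]=75
11. P0: load  L2  bus=[BusRd]  L2: P0=S P1=O  mem[L2]=75
12. P1: load  L0  bus=[BusRd]  L0: P0=I P1=E  mem[L0]=60
13. P0: store L2 := 22  bus=[BusUpgr,Flush]  L2: P0=M P1=I  mem[L2]=34
14. P0: load  L2  bus=[-]  L2: P0=M P1=I  mem[L2]=34
15. P0: load  L0  bus=[BusRd]  L0: P0=S P1=S  mem[L0]=60
16. P0: store L2 := 92  bus=[-]  L2: P0=M P1=I  mem[L2]=34
17. P0: load  L0  bus=[-]  L0: P0=S P1=S  mem[L0]=60
18. P1: load  L2  bus=[BusRd]  L2: P0=O P1=S  mem[L2]=34
19. P1: store L0 := 11  bus=[BusUpgr]  L0: P0=I P1=M  mem[L0]=60
20. P0: store L2 := 30  bus=[BusUpgr]  L2: P0=M P1=I  mem[L2]=34
21. P1: store L1 := 58  bus=[BusRdX,Flush]  L1: P0=I P1=M  mem[L1]=11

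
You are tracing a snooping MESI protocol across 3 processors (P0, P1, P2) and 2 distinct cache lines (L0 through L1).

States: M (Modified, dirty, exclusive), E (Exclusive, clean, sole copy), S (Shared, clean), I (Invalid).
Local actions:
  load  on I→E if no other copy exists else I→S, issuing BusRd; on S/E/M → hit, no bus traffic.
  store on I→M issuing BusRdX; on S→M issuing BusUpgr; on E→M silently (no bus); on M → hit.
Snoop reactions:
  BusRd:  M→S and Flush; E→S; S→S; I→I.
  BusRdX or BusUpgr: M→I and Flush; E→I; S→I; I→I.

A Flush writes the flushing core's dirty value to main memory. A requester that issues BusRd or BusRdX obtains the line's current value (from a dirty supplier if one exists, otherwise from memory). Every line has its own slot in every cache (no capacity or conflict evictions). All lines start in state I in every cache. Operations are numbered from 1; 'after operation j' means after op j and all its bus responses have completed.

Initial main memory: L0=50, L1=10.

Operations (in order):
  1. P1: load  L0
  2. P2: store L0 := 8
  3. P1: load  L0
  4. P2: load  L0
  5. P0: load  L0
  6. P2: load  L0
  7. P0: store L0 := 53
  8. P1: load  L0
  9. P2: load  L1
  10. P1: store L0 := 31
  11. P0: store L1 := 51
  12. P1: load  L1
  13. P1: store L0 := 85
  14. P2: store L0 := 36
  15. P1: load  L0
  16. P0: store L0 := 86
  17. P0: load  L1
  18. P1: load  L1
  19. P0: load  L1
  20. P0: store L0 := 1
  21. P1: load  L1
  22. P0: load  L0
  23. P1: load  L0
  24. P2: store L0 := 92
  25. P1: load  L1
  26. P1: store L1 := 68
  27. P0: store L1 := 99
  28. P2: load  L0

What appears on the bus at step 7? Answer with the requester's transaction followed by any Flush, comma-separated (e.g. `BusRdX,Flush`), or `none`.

bus = BusUpgr

[1] P1: load  L0 | P0:I, P1:E(50), P2:I | bus: BusRd
[2] P2: store L0 := 8 | P0:I, P1:I, P2:M(8) | bus: BusRdX
[3] P1: load  L0 | P0:I, P1:S(8), P2:S(8) | bus: BusRd,Flush
[4] P2: load  L0 | P0:I, P1:S(8), P2:S(8) | bus: none
[5] P0: load  L0 | P0:S(8), P1:S(8), P2:S(8) | bus: BusRd
[6] P2: load  L0 | P0:S(8), P1:S(8), P2:S(8) | bus: none
[7] P0: store L0 := 53 | P0:M(53), P1:I, P2:I | bus: BusUpgr
[8] P1: load  L0 | P0:S(53), P1:S(53), P2:I | bus: BusRd,Flush
[9] P2: load  L1 | P0:I, P1:I, P2:E(10) | bus: BusRd
[10] P1: store L0 := 31 | P0:I, P1:M(31), P2:I | bus: BusUpgr
[11] P0: store L1 := 51 | P0:M(51), P1:I, P2:I | bus: BusRdX
[12] P1: load  L1 | P0:S(51), P1:S(51), P2:I | bus: BusRd,Flush
[13] P1: store L0 := 85 | P0:I, P1:M(85), P2:I | bus: none
[14] P2: store L0 := 36 | P0:I, P1:I, P2:M(36) | bus: BusRdX,Flush
[15] P1: load  L0 | P0:I, P1:S(36), P2:S(36) | bus: BusRd,Flush
[16] P0: store L0 := 86 | P0:M(86), P1:I, P2:I | bus: BusRdX
[17] P0: load  L1 | P0:S(51), P1:S(51), P2:I | bus: none
[18] P1: load  L1 | P0:S(51), P1:S(51), P2:I | bus: none
[19] P0: load  L1 | P0:S(51), P1:S(51), P2:I | bus: none
[20] P0: store L0 := 1 | P0:M(1), P1:I, P2:I | bus: none
[21] P1: load  L1 | P0:S(51), P1:S(51), P2:I | bus: none
[22] P0: load  L0 | P0:M(1), P1:I, P2:I | bus: none
[23] P1: load  L0 | P0:S(1), P1:S(1), P2:I | bus: BusRd,Flush
[24] P2: store L0 := 92 | P0:I, P1:I, P2:M(92) | bus: BusRdX
[25] P1: load  L1 | P0:S(51), P1:S(51), P2:I | bus: none
[26] P1: store L1 := 68 | P0:I, P1:M(68), P2:I | bus: BusUpgr
[27] P0: store L1 := 99 | P0:M(99), P1:I, P2:I | bus: BusRdX,Flush
[28] P2: load  L0 | P0:I, P1:I, P2:M(92) | bus: none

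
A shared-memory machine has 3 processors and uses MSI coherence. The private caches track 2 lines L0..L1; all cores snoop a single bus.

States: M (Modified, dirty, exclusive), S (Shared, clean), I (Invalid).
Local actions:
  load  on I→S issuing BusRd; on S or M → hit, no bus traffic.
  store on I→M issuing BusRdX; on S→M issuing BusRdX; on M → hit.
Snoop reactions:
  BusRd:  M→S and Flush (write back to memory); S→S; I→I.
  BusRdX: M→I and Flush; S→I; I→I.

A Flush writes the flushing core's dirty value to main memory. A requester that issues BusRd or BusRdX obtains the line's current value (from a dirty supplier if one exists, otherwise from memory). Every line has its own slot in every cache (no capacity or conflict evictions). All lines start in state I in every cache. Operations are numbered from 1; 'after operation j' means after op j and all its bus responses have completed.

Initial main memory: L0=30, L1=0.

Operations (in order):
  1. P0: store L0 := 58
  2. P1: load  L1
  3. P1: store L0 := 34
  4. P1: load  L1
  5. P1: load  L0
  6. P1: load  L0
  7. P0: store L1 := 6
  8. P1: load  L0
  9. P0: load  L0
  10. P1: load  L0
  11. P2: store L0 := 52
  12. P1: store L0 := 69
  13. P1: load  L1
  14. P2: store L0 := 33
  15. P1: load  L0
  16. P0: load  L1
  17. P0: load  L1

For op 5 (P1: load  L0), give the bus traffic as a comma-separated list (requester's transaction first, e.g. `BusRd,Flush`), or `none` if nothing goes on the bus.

bus = none

step 1: P0: store L0 := 58  ⟶  MII  (L0)  txn=BusRdX  M[L0]=30
step 2: P1: load  L1  ⟶  ISI  (L1)  txn=BusRd  M[L1]=0
step 3: P1: store L0 := 34  ⟶  IMI  (L0)  txn=BusRdX+Flush  M[L0]=58
step 4: P1: load  L1  ⟶  ISI  (L1)  txn=∅  M[L1]=0
step 5: P1: load  L0  ⟶  IMI  (L0)  txn=∅  M[L0]=58
step 6: P1: load  L0  ⟶  IMI  (L0)  txn=∅  M[L0]=58
step 7: P0: store L1 := 6  ⟶  MII  (L1)  txn=BusRdX  M[L1]=0
step 8: P1: load  L0  ⟶  IMI  (L0)  txn=∅  M[L0]=58
step 9: P0: load  L0  ⟶  SSI  (L0)  txn=BusRd+Flush  M[L0]=34
step 10: P1: load  L0  ⟶  SSI  (L0)  txn=∅  M[L0]=34
step 11: P2: store L0 := 52  ⟶  IIM  (L0)  txn=BusRdX  M[L0]=34
step 12: P1: store L0 := 69  ⟶  IMI  (L0)  txn=BusRdX+Flush  M[L0]=52
step 13: P1: load  L1  ⟶  SSI  (L1)  txn=BusRd+Flush  M[L1]=6
step 14: P2: store L0 := 33  ⟶  IIM  (L0)  txn=BusRdX+Flush  M[L0]=69
step 15: P1: load  L0  ⟶  ISS  (L0)  txn=BusRd+Flush  M[L0]=33
step 16: P0: load  L1  ⟶  SSI  (L1)  txn=∅  M[L1]=6
step 17: P0: load  L1  ⟶  SSI  (L1)  txn=∅  M[L1]=6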